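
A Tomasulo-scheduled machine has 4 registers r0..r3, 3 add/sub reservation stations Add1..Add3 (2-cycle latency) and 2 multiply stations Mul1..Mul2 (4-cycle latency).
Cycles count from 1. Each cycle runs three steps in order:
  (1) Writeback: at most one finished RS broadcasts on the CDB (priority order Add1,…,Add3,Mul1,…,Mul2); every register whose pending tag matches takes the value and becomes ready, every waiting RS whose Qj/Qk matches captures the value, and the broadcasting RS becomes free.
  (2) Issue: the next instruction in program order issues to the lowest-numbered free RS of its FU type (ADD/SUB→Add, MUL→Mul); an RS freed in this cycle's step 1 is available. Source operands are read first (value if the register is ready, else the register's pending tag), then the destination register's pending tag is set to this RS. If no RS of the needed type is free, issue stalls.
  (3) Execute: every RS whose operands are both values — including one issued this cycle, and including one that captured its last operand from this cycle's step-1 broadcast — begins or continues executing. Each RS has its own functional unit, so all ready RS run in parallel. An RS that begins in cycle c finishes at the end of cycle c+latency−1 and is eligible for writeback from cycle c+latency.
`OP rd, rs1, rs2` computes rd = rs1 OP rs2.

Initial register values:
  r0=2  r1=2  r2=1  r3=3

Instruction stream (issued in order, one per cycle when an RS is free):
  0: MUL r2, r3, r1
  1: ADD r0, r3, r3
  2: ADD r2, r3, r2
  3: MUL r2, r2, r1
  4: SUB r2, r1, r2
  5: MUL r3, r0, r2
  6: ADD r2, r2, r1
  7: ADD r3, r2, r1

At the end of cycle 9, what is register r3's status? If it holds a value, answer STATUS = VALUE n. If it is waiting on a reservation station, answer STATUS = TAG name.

STATUS = TAG Add3

cycle 1: issue MUL r2<-Mul1 // r0:2,r1:2,r2:Mul1,r3:3
cycle 2: issue ADD r0<-Add1 // r0:Add1,r1:2,r2:Mul1,r3:3
cycle 3: issue ADD r2<-Add2 // r0:Add1,r1:2,r2:Add2,r3:3
cycle 4: CDB Add1=6; issue MUL r2<-Mul2 // r0:6,r1:2,r2:Mul2,r3:3
cycle 5: CDB Mul1=6; issue SUB r2<-Add1 // r0:6,r1:2,r2:Add1,r3:3
cycle 6: issue MUL r3<-Mul1 // r0:6,r1:2,r2:Add1,r3:Mul1
cycle 7: CDB Add2=9; issue ADD r2<-Add2 // r0:6,r1:2,r2:Add2,r3:Mul1
cycle 8: issue ADD r3<-Add3 // r0:6,r1:2,r2:Add2,r3:Add3
cycle 9: - // r0:6,r1:2,r2:Add2,r3:Add3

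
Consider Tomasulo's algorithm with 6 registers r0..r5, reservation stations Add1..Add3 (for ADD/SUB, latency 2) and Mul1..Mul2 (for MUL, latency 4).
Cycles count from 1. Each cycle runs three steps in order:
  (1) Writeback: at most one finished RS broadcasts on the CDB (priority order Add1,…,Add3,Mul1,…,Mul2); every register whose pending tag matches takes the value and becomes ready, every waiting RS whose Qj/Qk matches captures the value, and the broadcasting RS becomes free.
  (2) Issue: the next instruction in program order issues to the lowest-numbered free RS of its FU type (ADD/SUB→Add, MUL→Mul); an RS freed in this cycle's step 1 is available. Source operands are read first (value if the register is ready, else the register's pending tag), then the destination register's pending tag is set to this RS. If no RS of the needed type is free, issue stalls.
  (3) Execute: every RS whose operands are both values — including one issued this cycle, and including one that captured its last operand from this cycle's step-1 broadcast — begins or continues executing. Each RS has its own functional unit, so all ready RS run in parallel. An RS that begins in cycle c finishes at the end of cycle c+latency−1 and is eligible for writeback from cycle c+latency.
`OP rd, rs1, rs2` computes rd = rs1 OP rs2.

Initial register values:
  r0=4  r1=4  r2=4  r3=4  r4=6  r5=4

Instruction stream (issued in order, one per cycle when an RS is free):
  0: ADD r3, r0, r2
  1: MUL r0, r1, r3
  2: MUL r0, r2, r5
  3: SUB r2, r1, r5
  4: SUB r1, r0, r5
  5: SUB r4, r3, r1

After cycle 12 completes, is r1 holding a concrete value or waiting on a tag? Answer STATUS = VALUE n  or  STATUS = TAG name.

c1: issue ADD r3<-Add1 | r0:4,r1:4,r2:4,r3:Add1,r4:6,r5:4
c2: issue MUL r0<-Mul1 | r0:Mul1,r1:4,r2:4,r3:Add1,r4:6,r5:4
c3: CDB Add1=8; issue MUL r0<-Mul2 | r0:Mul2,r1:4,r2:4,r3:8,r4:6,r5:4
c4: issue SUB r2<-Add1 | r0:Mul2,r1:4,r2:Add1,r3:8,r4:6,r5:4
c5: issue SUB r1<-Add2 | r0:Mul2,r1:Add2,r2:Add1,r3:8,r4:6,r5:4
c6: CDB Add1=0; issue SUB r4<-Add1 | r0:Mul2,r1:Add2,r2:0,r3:8,r4:Add1,r5:4
c7: CDB Mul1=32 | r0:Mul2,r1:Add2,r2:0,r3:8,r4:Add1,r5:4
c8: CDB Mul2=16 | r0:16,r1:Add2,r2:0,r3:8,r4:Add1,r5:4
c9: - | r0:16,r1:Add2,r2:0,r3:8,r4:Add1,r5:4
c10: CDB Add2=12 | r0:16,r1:12,r2:0,r3:8,r4:Add1,r5:4
c11: - | r0:16,r1:12,r2:0,r3:8,r4:Add1,r5:4
c12: CDB Add1=-4 | r0:16,r1:12,r2:0,r3:8,r4:-4,r5:4

STATUS = VALUE 12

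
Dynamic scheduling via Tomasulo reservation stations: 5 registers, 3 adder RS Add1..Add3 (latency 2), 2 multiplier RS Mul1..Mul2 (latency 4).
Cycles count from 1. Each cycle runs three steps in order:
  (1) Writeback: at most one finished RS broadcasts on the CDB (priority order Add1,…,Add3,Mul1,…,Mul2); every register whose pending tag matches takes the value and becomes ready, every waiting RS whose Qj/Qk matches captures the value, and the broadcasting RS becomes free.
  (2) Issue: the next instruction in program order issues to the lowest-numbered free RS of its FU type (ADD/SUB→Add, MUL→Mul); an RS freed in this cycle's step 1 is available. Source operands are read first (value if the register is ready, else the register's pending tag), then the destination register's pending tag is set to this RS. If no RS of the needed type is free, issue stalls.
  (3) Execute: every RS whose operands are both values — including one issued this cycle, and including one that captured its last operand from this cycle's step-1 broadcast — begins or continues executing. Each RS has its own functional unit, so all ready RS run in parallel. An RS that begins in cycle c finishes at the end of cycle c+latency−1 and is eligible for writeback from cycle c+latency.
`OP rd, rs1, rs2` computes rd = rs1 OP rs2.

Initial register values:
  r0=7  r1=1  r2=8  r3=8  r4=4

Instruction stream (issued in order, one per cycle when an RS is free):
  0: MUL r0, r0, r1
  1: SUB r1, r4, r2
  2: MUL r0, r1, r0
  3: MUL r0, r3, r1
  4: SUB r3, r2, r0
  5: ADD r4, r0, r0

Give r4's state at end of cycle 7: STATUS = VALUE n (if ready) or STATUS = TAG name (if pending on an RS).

cycle 1: issue MUL r0<-Mul1 // r0:Mul1,r1:1,r2:8,r3:8,r4:4
cycle 2: issue SUB r1<-Add1 // r0:Mul1,r1:Add1,r2:8,r3:8,r4:4
cycle 3: issue MUL r0<-Mul2 // r0:Mul2,r1:Add1,r2:8,r3:8,r4:4
cycle 4: CDB Add1=-4; stall // r0:Mul2,r1:-4,r2:8,r3:8,r4:4
cycle 5: CDB Mul1=7; issue MUL r0<-Mul1 // r0:Mul1,r1:-4,r2:8,r3:8,r4:4
cycle 6: issue SUB r3<-Add1 // r0:Mul1,r1:-4,r2:8,r3:Add1,r4:4
cycle 7: issue ADD r4<-Add2 // r0:Mul1,r1:-4,r2:8,r3:Add1,r4:Add2

STATUS = TAG Add2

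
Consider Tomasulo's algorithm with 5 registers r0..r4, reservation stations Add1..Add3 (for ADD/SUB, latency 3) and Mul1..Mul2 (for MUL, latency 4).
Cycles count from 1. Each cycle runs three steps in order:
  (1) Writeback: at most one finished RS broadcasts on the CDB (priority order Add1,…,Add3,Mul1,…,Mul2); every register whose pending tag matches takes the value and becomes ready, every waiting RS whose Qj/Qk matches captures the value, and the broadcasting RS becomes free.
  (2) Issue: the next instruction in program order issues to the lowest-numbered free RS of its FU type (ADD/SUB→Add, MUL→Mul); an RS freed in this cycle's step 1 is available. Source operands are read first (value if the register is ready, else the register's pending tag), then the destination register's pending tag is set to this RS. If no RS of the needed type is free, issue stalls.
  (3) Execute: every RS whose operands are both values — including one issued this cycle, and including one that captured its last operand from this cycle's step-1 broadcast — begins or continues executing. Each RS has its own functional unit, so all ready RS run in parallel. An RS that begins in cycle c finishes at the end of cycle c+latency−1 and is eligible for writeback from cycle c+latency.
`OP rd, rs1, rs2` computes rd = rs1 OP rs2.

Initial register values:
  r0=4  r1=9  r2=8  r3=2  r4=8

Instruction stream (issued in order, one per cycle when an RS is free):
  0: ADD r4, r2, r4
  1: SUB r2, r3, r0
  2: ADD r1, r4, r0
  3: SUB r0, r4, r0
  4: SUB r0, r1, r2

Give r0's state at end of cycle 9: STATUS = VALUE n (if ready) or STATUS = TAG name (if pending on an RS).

c1: issue ADD r4<-Add1 | r0:4,r1:9,r2:8,r3:2,r4:Add1
c2: issue SUB r2<-Add2 | r0:4,r1:9,r2:Add2,r3:2,r4:Add1
c3: issue ADD r1<-Add3 | r0:4,r1:Add3,r2:Add2,r3:2,r4:Add1
c4: CDB Add1=16; issue SUB r0<-Add1 | r0:Add1,r1:Add3,r2:Add2,r3:2,r4:16
c5: CDB Add2=-2; issue SUB r0<-Add2 | r0:Add2,r1:Add3,r2:-2,r3:2,r4:16
c6: - | r0:Add2,r1:Add3,r2:-2,r3:2,r4:16
c7: CDB Add1=12 | r0:Add2,r1:Add3,r2:-2,r3:2,r4:16
c8: CDB Add3=20 | r0:Add2,r1:20,r2:-2,r3:2,r4:16
c9: - | r0:Add2,r1:20,r2:-2,r3:2,r4:16

STATUS = TAG Add2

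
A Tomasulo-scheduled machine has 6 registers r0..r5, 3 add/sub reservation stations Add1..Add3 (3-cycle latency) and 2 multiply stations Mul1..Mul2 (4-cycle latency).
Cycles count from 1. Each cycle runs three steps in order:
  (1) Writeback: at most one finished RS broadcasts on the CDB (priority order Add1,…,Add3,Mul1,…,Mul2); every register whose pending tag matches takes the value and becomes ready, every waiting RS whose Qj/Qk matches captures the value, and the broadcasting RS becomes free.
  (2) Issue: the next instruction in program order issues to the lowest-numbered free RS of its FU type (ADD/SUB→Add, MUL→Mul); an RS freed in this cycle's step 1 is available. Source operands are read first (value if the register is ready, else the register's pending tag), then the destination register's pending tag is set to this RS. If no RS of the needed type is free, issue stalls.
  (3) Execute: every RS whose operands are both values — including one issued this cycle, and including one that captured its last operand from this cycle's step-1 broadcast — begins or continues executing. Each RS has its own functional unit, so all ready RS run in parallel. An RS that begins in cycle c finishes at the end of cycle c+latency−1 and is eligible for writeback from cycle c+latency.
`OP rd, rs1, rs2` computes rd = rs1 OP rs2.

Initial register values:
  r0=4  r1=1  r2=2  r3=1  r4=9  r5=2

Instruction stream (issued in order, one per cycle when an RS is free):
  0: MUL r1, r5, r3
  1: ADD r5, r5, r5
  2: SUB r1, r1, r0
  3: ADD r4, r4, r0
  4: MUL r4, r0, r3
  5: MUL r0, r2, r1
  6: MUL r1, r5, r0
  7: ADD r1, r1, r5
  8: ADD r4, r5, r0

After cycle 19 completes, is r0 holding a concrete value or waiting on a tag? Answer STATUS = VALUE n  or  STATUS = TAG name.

STATUS = VALUE -4

c1: issue MUL r1<-Mul1 | r0:4,r1:Mul1,r2:2,r3:1,r4:9,r5:2
c2: issue ADD r5<-Add1 | r0:4,r1:Mul1,r2:2,r3:1,r4:9,r5:Add1
c3: issue SUB r1<-Add2 | r0:4,r1:Add2,r2:2,r3:1,r4:9,r5:Add1
c4: issue ADD r4<-Add3 | r0:4,r1:Add2,r2:2,r3:1,r4:Add3,r5:Add1
c5: CDB Add1=4; issue MUL r4<-Mul2 | r0:4,r1:Add2,r2:2,r3:1,r4:Mul2,r5:4
c6: CDB Mul1=2; issue MUL r0<-Mul1 | r0:Mul1,r1:Add2,r2:2,r3:1,r4:Mul2,r5:4
c7: CDB Add3=13; stall | r0:Mul1,r1:Add2,r2:2,r3:1,r4:Mul2,r5:4
c8: stall | r0:Mul1,r1:Add2,r2:2,r3:1,r4:Mul2,r5:4
c9: CDB Add2=-2; stall | r0:Mul1,r1:-2,r2:2,r3:1,r4:Mul2,r5:4
c10: CDB Mul2=4; issue MUL r1<-Mul2 | r0:Mul1,r1:Mul2,r2:2,r3:1,r4:4,r5:4
c11: issue ADD r1<-Add1 | r0:Mul1,r1:Add1,r2:2,r3:1,r4:4,r5:4
c12: issue ADD r4<-Add2 | r0:Mul1,r1:Add1,r2:2,r3:1,r4:Add2,r5:4
c13: CDB Mul1=-4 | r0:-4,r1:Add1,r2:2,r3:1,r4:Add2,r5:4
c14: - | r0:-4,r1:Add1,r2:2,r3:1,r4:Add2,r5:4
c15: - | r0:-4,r1:Add1,r2:2,r3:1,r4:Add2,r5:4
c16: CDB Add2=0 | r0:-4,r1:Add1,r2:2,r3:1,r4:0,r5:4
c17: CDB Mul2=-16 | r0:-4,r1:Add1,r2:2,r3:1,r4:0,r5:4
c18: - | r0:-4,r1:Add1,r2:2,r3:1,r4:0,r5:4
c19: - | r0:-4,r1:Add1,r2:2,r3:1,r4:0,r5:4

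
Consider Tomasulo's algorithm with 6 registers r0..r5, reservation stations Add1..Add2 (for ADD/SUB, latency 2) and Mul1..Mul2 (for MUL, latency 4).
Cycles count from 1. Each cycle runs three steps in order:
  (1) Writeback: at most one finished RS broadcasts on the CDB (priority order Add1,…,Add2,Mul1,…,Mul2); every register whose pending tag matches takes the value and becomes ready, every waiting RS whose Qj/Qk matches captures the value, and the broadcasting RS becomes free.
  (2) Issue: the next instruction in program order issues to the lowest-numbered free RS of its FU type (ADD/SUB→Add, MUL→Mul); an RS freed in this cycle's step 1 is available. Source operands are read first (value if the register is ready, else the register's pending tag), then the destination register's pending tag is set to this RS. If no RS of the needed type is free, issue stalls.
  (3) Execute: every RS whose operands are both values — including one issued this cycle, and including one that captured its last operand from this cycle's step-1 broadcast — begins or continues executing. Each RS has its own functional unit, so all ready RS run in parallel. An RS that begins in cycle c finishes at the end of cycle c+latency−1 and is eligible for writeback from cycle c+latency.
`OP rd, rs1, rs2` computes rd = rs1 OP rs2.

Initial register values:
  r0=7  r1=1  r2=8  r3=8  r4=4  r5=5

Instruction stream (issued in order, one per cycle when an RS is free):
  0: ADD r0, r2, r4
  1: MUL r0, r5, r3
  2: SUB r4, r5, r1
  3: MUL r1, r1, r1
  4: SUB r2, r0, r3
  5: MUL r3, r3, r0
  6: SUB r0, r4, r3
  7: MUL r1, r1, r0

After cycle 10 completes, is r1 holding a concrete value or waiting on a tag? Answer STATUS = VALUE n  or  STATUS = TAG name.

STATUS = TAG Mul2

  c1: issue ADD r0<-Add1  regs: r0:Add1,r1:1,r2:8,r3:8,r4:4,r5:5
  c2: issue MUL r0<-Mul1  regs: r0:Mul1,r1:1,r2:8,r3:8,r4:4,r5:5
  c3: CDB Add1=12; issue SUB r4<-Add1  regs: r0:Mul1,r1:1,r2:8,r3:8,r4:Add1,r5:5
  c4: issue MUL r1<-Mul2  regs: r0:Mul1,r1:Mul2,r2:8,r3:8,r4:Add1,r5:5
  c5: CDB Add1=4; issue SUB r2<-Add1  regs: r0:Mul1,r1:Mul2,r2:Add1,r3:8,r4:4,r5:5
  c6: CDB Mul1=40; issue MUL r3<-Mul1  regs: r0:40,r1:Mul2,r2:Add1,r3:Mul1,r4:4,r5:5
  c7: issue SUB r0<-Add2  regs: r0:Add2,r1:Mul2,r2:Add1,r3:Mul1,r4:4,r5:5
  c8: CDB Add1=32; stall  regs: r0:Add2,r1:Mul2,r2:32,r3:Mul1,r4:4,r5:5
  c9: CDB Mul2=1; issue MUL r1<-Mul2  regs: r0:Add2,r1:Mul2,r2:32,r3:Mul1,r4:4,r5:5
  c10: CDB Mul1=320  regs: r0:Add2,r1:Mul2,r2:32,r3:320,r4:4,r5:5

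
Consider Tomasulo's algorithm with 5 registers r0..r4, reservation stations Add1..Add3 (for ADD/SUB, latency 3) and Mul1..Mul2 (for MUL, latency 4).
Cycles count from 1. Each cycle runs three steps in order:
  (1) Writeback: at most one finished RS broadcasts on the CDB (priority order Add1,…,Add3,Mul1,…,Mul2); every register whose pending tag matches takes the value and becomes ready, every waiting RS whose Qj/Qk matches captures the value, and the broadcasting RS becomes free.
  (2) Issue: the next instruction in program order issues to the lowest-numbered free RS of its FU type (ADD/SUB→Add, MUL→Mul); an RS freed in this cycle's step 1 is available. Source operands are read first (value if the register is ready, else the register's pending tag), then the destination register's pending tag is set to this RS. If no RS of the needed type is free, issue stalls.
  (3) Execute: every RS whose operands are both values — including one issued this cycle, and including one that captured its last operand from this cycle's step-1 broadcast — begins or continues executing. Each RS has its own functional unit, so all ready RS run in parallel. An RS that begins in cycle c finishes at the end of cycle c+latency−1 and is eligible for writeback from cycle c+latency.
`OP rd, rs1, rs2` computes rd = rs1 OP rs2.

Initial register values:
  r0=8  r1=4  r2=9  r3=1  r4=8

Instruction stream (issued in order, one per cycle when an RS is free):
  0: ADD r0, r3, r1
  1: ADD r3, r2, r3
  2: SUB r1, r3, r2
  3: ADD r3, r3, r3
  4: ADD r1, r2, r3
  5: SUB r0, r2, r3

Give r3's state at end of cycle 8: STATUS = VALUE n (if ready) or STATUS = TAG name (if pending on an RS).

cycle 1: issue ADD r0<-Add1 // r0:Add1,r1:4,r2:9,r3:1,r4:8
cycle 2: issue ADD r3<-Add2 // r0:Add1,r1:4,r2:9,r3:Add2,r4:8
cycle 3: issue SUB r1<-Add3 // r0:Add1,r1:Add3,r2:9,r3:Add2,r4:8
cycle 4: CDB Add1=5; issue ADD r3<-Add1 // r0:5,r1:Add3,r2:9,r3:Add1,r4:8
cycle 5: CDB Add2=10; issue ADD r1<-Add2 // r0:5,r1:Add2,r2:9,r3:Add1,r4:8
cycle 6: stall // r0:5,r1:Add2,r2:9,r3:Add1,r4:8
cycle 7: stall // r0:5,r1:Add2,r2:9,r3:Add1,r4:8
cycle 8: CDB Add1=20; issue SUB r0<-Add1 // r0:Add1,r1:Add2,r2:9,r3:20,r4:8

STATUS = VALUE 20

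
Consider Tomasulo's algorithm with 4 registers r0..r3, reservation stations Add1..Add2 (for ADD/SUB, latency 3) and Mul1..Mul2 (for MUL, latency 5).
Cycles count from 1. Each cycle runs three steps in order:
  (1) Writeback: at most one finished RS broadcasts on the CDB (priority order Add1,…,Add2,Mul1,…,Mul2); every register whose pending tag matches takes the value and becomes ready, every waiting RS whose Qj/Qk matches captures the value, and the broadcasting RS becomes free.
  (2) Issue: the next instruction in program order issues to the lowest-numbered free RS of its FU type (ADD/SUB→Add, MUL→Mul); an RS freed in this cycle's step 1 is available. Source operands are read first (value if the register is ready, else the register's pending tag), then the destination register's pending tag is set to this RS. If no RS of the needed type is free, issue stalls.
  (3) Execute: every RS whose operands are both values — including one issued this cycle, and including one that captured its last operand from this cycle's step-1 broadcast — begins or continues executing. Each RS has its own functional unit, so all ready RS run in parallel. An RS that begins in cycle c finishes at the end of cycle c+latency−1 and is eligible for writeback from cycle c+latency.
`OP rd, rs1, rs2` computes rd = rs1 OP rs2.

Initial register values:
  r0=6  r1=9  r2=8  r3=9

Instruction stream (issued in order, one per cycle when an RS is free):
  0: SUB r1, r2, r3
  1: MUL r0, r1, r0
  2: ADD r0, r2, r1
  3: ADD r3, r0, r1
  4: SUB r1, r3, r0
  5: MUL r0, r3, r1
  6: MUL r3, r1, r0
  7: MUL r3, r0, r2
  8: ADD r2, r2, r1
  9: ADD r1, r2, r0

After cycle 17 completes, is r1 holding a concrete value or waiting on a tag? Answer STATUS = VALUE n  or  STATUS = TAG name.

c1: issue SUB r1<-Add1 | r0:6,r1:Add1,r2:8,r3:9
c2: issue MUL r0<-Mul1 | r0:Mul1,r1:Add1,r2:8,r3:9
c3: issue ADD r0<-Add2 | r0:Add2,r1:Add1,r2:8,r3:9
c4: CDB Add1=-1; issue ADD r3<-Add1 | r0:Add2,r1:-1,r2:8,r3:Add1
c5: stall | r0:Add2,r1:-1,r2:8,r3:Add1
c6: stall | r0:Add2,r1:-1,r2:8,r3:Add1
c7: CDB Add2=7; issue SUB r1<-Add2 | r0:7,r1:Add2,r2:8,r3:Add1
c8: issue MUL r0<-Mul2 | r0:Mul2,r1:Add2,r2:8,r3:Add1
c9: CDB Mul1=-6; issue MUL r3<-Mul1 | r0:Mul2,r1:Add2,r2:8,r3:Mul1
c10: CDB Add1=6; stall | r0:Mul2,r1:Add2,r2:8,r3:Mul1
c11: stall | r0:Mul2,r1:Add2,r2:8,r3:Mul1
c12: stall | r0:Mul2,r1:Add2,r2:8,r3:Mul1
c13: CDB Add2=-1; stall | r0:Mul2,r1:-1,r2:8,r3:Mul1
c14: stall | r0:Mul2,r1:-1,r2:8,r3:Mul1
c15: stall | r0:Mul2,r1:-1,r2:8,r3:Mul1
c16: stall | r0:Mul2,r1:-1,r2:8,r3:Mul1
c17: stall | r0:Mul2,r1:-1,r2:8,r3:Mul1

STATUS = VALUE -1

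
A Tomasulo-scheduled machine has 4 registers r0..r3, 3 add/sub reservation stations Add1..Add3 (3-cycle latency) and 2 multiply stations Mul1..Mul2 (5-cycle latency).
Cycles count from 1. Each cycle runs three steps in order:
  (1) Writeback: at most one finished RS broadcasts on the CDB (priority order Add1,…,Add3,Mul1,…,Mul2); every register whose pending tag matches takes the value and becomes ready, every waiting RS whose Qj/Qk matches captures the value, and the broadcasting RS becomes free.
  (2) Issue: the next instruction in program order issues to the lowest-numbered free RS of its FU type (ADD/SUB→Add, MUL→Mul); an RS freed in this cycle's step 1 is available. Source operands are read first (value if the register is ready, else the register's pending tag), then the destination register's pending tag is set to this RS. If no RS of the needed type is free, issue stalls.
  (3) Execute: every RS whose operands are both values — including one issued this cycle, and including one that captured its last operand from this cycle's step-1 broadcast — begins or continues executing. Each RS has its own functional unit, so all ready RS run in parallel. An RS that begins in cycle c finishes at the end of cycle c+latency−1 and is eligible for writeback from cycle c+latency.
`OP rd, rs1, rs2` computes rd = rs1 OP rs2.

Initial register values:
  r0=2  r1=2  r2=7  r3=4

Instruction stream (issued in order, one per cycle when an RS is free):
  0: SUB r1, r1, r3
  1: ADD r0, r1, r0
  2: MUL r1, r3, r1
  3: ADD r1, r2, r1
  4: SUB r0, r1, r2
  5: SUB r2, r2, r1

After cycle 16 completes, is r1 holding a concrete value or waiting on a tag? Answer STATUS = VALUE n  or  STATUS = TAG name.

STATUS = VALUE -1

  c1: issue SUB r1<-Add1  regs: r0:2,r1:Add1,r2:7,r3:4
  c2: issue ADD r0<-Add2  regs: r0:Add2,r1:Add1,r2:7,r3:4
  c3: issue MUL r1<-Mul1  regs: r0:Add2,r1:Mul1,r2:7,r3:4
  c4: CDB Add1=-2; issue ADD r1<-Add1  regs: r0:Add2,r1:Add1,r2:7,r3:4
  c5: issue SUB r0<-Add3  regs: r0:Add3,r1:Add1,r2:7,r3:4
  c6: stall  regs: r0:Add3,r1:Add1,r2:7,r3:4
  c7: CDB Add2=0; issue SUB r2<-Add2  regs: r0:Add3,r1:Add1,r2:Add2,r3:4
  c8: -  regs: r0:Add3,r1:Add1,r2:Add2,r3:4
  c9: CDB Mul1=-8  regs: r0:Add3,r1:Add1,r2:Add2,r3:4
  c10: -  regs: r0:Add3,r1:Add1,r2:Add2,r3:4
  c11: -  regs: r0:Add3,r1:Add1,r2:Add2,r3:4
  c12: CDB Add1=-1  regs: r0:Add3,r1:-1,r2:Add2,r3:4
  c13: -  regs: r0:Add3,r1:-1,r2:Add2,r3:4
  c14: -  regs: r0:Add3,r1:-1,r2:Add2,r3:4
  c15: CDB Add2=8  regs: r0:Add3,r1:-1,r2:8,r3:4
  c16: CDB Add3=-8  regs: r0:-8,r1:-1,r2:8,r3:4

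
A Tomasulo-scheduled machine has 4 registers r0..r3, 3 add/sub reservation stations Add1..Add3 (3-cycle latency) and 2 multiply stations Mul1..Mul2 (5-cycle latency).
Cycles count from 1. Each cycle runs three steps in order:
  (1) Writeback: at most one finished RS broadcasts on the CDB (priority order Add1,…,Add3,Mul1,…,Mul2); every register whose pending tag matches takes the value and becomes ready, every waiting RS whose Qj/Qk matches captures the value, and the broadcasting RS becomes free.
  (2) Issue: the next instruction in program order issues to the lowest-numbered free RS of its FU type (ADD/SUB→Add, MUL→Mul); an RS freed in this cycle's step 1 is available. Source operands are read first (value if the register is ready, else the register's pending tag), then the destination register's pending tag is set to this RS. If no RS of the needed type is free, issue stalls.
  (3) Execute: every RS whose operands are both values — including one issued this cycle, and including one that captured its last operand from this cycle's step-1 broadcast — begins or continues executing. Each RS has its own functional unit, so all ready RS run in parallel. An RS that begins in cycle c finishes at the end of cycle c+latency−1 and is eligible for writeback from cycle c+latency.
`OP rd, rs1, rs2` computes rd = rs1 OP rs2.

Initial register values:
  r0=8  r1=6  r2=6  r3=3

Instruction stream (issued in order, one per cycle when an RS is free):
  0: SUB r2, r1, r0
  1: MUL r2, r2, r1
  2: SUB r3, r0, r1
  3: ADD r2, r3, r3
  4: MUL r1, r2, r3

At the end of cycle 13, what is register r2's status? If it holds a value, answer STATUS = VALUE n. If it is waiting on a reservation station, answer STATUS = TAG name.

STATUS = VALUE 4

c1: issue SUB r2<-Add1 | r0:8,r1:6,r2:Add1,r3:3
c2: issue MUL r2<-Mul1 | r0:8,r1:6,r2:Mul1,r3:3
c3: issue SUB r3<-Add2 | r0:8,r1:6,r2:Mul1,r3:Add2
c4: CDB Add1=-2; issue ADD r2<-Add1 | r0:8,r1:6,r2:Add1,r3:Add2
c5: issue MUL r1<-Mul2 | r0:8,r1:Mul2,r2:Add1,r3:Add2
c6: CDB Add2=2 | r0:8,r1:Mul2,r2:Add1,r3:2
c7: - | r0:8,r1:Mul2,r2:Add1,r3:2
c8: - | r0:8,r1:Mul2,r2:Add1,r3:2
c9: CDB Add1=4 | r0:8,r1:Mul2,r2:4,r3:2
c10: CDB Mul1=-12 | r0:8,r1:Mul2,r2:4,r3:2
c11: - | r0:8,r1:Mul2,r2:4,r3:2
c12: - | r0:8,r1:Mul2,r2:4,r3:2
c13: - | r0:8,r1:Mul2,r2:4,r3:2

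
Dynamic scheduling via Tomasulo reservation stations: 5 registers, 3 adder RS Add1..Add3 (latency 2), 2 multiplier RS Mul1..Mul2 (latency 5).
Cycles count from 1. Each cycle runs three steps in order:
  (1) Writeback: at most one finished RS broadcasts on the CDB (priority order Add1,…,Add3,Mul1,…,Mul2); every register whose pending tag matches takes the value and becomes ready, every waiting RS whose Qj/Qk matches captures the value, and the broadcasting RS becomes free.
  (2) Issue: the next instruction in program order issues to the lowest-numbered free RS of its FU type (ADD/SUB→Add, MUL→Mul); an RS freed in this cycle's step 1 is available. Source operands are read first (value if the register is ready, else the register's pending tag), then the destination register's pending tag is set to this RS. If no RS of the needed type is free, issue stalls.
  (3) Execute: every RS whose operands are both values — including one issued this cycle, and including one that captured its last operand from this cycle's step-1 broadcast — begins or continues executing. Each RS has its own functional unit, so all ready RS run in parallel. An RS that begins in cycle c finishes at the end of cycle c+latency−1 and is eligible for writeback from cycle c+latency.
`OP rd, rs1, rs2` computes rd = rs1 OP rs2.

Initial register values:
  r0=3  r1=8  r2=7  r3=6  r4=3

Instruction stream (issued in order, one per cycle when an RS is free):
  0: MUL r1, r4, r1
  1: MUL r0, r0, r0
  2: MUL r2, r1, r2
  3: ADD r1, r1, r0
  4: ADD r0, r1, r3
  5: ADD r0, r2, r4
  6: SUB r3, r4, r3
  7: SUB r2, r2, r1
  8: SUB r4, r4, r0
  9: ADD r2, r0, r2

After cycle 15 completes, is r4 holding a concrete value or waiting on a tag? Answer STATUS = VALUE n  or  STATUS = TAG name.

STATUS = TAG Add3

  c1: issue MUL r1<-Mul1  regs: r0:3,r1:Mul1,r2:7,r3:6,r4:3
  c2: issue MUL r0<-Mul2  regs: r0:Mul2,r1:Mul1,r2:7,r3:6,r4:3
  c3: stall  regs: r0:Mul2,r1:Mul1,r2:7,r3:6,r4:3
  c4: stall  regs: r0:Mul2,r1:Mul1,r2:7,r3:6,r4:3
  c5: stall  regs: r0:Mul2,r1:Mul1,r2:7,r3:6,r4:3
  c6: CDB Mul1=24; issue MUL r2<-Mul1  regs: r0:Mul2,r1:24,r2:Mul1,r3:6,r4:3
  c7: CDB Mul2=9; issue ADD r1<-Add1  regs: r0:9,r1:Add1,r2:Mul1,r3:6,r4:3
  c8: issue ADD r0<-Add2  regs: r0:Add2,r1:Add1,r2:Mul1,r3:6,r4:3
  c9: CDB Add1=33; issue ADD r0<-Add1  regs: r0:Add1,r1:33,r2:Mul1,r3:6,r4:3
  c10: issue SUB r3<-Add3  regs: r0:Add1,r1:33,r2:Mul1,r3:Add3,r4:3
  c11: CDB Add2=39; issue SUB r2<-Add2  regs: r0:Add1,r1:33,r2:Add2,r3:Add3,r4:3
  c12: CDB Add3=-3; issue SUB r4<-Add3  regs: r0:Add1,r1:33,r2:Add2,r3:-3,r4:Add3
  c13: CDB Mul1=168; stall  regs: r0:Add1,r1:33,r2:Add2,r3:-3,r4:Add3
  c14: stall  regs: r0:Add1,r1:33,r2:Add2,r3:-3,r4:Add3
  c15: CDB Add1=171; issue ADD r2<-Add1  regs: r0:171,r1:33,r2:Add1,r3:-3,r4:Add3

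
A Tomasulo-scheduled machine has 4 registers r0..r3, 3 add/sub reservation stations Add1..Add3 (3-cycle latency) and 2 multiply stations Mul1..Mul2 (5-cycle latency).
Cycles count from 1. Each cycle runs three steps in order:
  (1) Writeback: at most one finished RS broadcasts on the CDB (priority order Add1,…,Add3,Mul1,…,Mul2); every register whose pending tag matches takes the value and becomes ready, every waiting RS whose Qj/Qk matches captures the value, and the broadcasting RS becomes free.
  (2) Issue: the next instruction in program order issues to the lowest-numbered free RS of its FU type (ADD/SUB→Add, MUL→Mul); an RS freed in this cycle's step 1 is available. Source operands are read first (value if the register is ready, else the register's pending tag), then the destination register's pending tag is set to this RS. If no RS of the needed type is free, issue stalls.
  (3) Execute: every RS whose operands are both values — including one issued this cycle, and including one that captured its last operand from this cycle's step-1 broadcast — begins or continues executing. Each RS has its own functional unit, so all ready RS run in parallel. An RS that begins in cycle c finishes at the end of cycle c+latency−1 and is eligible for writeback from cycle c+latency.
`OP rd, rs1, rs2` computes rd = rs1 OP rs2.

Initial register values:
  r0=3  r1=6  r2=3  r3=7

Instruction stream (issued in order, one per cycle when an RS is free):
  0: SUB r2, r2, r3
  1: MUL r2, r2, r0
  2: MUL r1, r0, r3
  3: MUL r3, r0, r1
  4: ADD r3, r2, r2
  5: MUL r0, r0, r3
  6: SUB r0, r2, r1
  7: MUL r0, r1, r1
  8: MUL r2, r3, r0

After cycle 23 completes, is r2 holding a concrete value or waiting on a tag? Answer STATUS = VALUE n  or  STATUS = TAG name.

STATUS = VALUE -10584

  c1: issue SUB r2<-Add1  regs: r0:3,r1:6,r2:Add1,r3:7
  c2: issue MUL r2<-Mul1  regs: r0:3,r1:6,r2:Mul1,r3:7
  c3: issue MUL r1<-Mul2  regs: r0:3,r1:Mul2,r2:Mul1,r3:7
  c4: CDB Add1=-4; stall  regs: r0:3,r1:Mul2,r2:Mul1,r3:7
  c5: stall  regs: r0:3,r1:Mul2,r2:Mul1,r3:7
  c6: stall  regs: r0:3,r1:Mul2,r2:Mul1,r3:7
  c7: stall  regs: r0:3,r1:Mul2,r2:Mul1,r3:7
  c8: CDB Mul2=21; issue MUL r3<-Mul2  regs: r0:3,r1:21,r2:Mul1,r3:Mul2
  c9: CDB Mul1=-12; issue ADD r3<-Add1  regs: r0:3,r1:21,r2:-12,r3:Add1
  c10: issue MUL r0<-Mul1  regs: r0:Mul1,r1:21,r2:-12,r3:Add1
  c11: issue SUB r0<-Add2  regs: r0:Add2,r1:21,r2:-12,r3:Add1
  c12: CDB Add1=-24; stall  regs: r0:Add2,r1:21,r2:-12,r3:-24
  c13: CDB Mul2=63; issue MUL r0<-Mul2  regs: r0:Mul2,r1:21,r2:-12,r3:-24
  c14: CDB Add2=-33; stall  regs: r0:Mul2,r1:21,r2:-12,r3:-24
  c15: stall  regs: r0:Mul2,r1:21,r2:-12,r3:-24
  c16: stall  regs: r0:Mul2,r1:21,r2:-12,r3:-24
  c17: CDB Mul1=-72; issue MUL r2<-Mul1  regs: r0:Mul2,r1:21,r2:Mul1,r3:-24
  c18: CDB Mul2=441  regs: r0:441,r1:21,r2:Mul1,r3:-24
  c19: -  regs: r0:441,r1:21,r2:Mul1,r3:-24
  c20: -  regs: r0:441,r1:21,r2:Mul1,r3:-24
  c21: -  regs: r0:441,r1:21,r2:Mul1,r3:-24
  c22: -  regs: r0:441,r1:21,r2:Mul1,r3:-24
  c23: CDB Mul1=-10584  regs: r0:441,r1:21,r2:-10584,r3:-24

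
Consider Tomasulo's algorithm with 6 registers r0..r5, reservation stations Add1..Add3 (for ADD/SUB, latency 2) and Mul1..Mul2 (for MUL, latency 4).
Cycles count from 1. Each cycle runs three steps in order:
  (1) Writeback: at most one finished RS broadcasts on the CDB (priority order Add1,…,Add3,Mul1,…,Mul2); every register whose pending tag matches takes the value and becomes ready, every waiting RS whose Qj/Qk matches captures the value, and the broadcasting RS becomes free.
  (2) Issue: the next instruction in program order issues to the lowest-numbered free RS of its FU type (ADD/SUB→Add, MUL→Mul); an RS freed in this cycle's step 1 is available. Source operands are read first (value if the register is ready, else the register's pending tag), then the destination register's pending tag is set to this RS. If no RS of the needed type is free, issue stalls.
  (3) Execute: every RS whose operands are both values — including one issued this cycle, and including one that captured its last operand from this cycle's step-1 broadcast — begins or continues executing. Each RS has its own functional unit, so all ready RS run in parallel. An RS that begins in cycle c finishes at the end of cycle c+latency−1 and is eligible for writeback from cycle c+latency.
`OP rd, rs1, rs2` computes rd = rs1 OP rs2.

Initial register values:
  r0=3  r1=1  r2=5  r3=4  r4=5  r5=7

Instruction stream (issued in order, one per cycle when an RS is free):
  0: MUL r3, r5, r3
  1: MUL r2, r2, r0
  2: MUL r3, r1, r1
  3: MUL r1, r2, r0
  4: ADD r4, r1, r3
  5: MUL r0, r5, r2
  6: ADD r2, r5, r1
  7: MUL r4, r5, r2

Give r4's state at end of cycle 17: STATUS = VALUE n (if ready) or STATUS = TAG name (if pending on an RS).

STATUS = VALUE 364

  c1: issue MUL r3<-Mul1  regs: r0:3,r1:1,r2:5,r3:Mul1,r4:5,r5:7
  c2: issue MUL r2<-Mul2  regs: r0:3,r1:1,r2:Mul2,r3:Mul1,r4:5,r5:7
  c3: stall  regs: r0:3,r1:1,r2:Mul2,r3:Mul1,r4:5,r5:7
  c4: stall  regs: r0:3,r1:1,r2:Mul2,r3:Mul1,r4:5,r5:7
  c5: CDB Mul1=28; issue MUL r3<-Mul1  regs: r0:3,r1:1,r2:Mul2,r3:Mul1,r4:5,r5:7
  c6: CDB Mul2=15; issue MUL r1<-Mul2  regs: r0:3,r1:Mul2,r2:15,r3:Mul1,r4:5,r5:7
  c7: issue ADD r4<-Add1  regs: r0:3,r1:Mul2,r2:15,r3:Mul1,r4:Add1,r5:7
  c8: stall  regs: r0:3,r1:Mul2,r2:15,r3:Mul1,r4:Add1,r5:7
  c9: CDB Mul1=1; issue MUL r0<-Mul1  regs: r0:Mul1,r1:Mul2,r2:15,r3:1,r4:Add1,r5:7
  c10: CDB Mul2=45; issue ADD r2<-Add2  regs: r0:Mul1,r1:45,r2:Add2,r3:1,r4:Add1,r5:7
  c11: issue MUL r4<-Mul2  regs: r0:Mul1,r1:45,r2:Add2,r3:1,r4:Mul2,r5:7
  c12: CDB Add1=46  regs: r0:Mul1,r1:45,r2:Add2,r3:1,r4:Mul2,r5:7
  c13: CDB Add2=52  regs: r0:Mul1,r1:45,r2:52,r3:1,r4:Mul2,r5:7
  c14: CDB Mul1=105  regs: r0:105,r1:45,r2:52,r3:1,r4:Mul2,r5:7
  c15: -  regs: r0:105,r1:45,r2:52,r3:1,r4:Mul2,r5:7
  c16: -  regs: r0:105,r1:45,r2:52,r3:1,r4:Mul2,r5:7
  c17: CDB Mul2=364  regs: r0:105,r1:45,r2:52,r3:1,r4:364,r5:7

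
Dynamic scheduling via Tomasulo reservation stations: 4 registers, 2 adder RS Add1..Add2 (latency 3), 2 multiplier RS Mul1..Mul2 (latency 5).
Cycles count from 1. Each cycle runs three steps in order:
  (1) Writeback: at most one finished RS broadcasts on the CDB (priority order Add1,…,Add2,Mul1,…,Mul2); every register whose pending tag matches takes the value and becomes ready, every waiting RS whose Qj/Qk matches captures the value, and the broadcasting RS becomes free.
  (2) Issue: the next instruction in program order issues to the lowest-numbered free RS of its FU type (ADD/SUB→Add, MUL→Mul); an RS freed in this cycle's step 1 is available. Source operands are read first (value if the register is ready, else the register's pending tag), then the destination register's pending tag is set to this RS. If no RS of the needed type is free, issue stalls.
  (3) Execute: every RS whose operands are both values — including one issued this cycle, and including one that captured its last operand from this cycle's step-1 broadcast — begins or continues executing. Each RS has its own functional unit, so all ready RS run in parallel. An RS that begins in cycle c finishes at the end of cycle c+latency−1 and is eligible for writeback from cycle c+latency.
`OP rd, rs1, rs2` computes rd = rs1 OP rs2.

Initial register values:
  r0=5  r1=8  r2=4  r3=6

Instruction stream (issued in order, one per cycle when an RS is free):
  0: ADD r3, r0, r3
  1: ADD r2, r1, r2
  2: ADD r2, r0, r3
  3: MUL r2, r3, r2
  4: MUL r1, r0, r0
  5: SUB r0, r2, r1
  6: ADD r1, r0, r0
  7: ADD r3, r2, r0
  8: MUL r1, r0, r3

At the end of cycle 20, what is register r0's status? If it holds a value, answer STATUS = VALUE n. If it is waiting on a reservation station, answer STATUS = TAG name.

STATUS = VALUE 151

c1: issue ADD r3<-Add1 | r0:5,r1:8,r2:4,r3:Add1
c2: issue ADD r2<-Add2 | r0:5,r1:8,r2:Add2,r3:Add1
c3: stall | r0:5,r1:8,r2:Add2,r3:Add1
c4: CDB Add1=11; issue ADD r2<-Add1 | r0:5,r1:8,r2:Add1,r3:11
c5: CDB Add2=12; issue MUL r2<-Mul1 | r0:5,r1:8,r2:Mul1,r3:11
c6: issue MUL r1<-Mul2 | r0:5,r1:Mul2,r2:Mul1,r3:11
c7: CDB Add1=16; issue SUB r0<-Add1 | r0:Add1,r1:Mul2,r2:Mul1,r3:11
c8: issue ADD r1<-Add2 | r0:Add1,r1:Add2,r2:Mul1,r3:11
c9: stall | r0:Add1,r1:Add2,r2:Mul1,r3:11
c10: stall | r0:Add1,r1:Add2,r2:Mul1,r3:11
c11: CDB Mul2=25; stall | r0:Add1,r1:Add2,r2:Mul1,r3:11
c12: CDB Mul1=176; stall | r0:Add1,r1:Add2,r2:176,r3:11
c13: stall | r0:Add1,r1:Add2,r2:176,r3:11
c14: stall | r0:Add1,r1:Add2,r2:176,r3:11
c15: CDB Add1=151; issue ADD r3<-Add1 | r0:151,r1:Add2,r2:176,r3:Add1
c16: issue MUL r1<-Mul1 | r0:151,r1:Mul1,r2:176,r3:Add1
c17: - | r0:151,r1:Mul1,r2:176,r3:Add1
c18: CDB Add1=327 | r0:151,r1:Mul1,r2:176,r3:327
c19: CDB Add2=302 | r0:151,r1:Mul1,r2:176,r3:327
c20: - | r0:151,r1:Mul1,r2:176,r3:327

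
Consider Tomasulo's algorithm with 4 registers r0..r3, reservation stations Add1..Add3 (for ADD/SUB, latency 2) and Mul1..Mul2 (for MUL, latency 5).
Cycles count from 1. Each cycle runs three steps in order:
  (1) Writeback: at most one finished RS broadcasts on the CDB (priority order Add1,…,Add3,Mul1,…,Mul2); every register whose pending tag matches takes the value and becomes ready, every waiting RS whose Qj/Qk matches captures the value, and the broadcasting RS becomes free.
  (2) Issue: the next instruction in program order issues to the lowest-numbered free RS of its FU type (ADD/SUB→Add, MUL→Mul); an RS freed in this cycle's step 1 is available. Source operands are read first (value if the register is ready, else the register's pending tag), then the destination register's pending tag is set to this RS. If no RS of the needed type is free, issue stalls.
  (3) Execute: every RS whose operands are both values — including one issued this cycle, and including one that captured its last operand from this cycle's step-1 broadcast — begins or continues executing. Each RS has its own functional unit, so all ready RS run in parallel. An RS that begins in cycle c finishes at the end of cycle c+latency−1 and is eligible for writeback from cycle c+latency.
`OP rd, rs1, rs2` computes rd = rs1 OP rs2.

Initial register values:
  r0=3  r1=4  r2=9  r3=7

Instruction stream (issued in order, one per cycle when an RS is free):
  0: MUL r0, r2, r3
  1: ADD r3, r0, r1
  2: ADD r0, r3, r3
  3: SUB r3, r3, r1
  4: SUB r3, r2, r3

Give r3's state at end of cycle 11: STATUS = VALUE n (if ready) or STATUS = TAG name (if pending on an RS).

STATUS = TAG Add1

cycle 1: issue MUL r0<-Mul1 // r0:Mul1,r1:4,r2:9,r3:7
cycle 2: issue ADD r3<-Add1 // r0:Mul1,r1:4,r2:9,r3:Add1
cycle 3: issue ADD r0<-Add2 // r0:Add2,r1:4,r2:9,r3:Add1
cycle 4: issue SUB r3<-Add3 // r0:Add2,r1:4,r2:9,r3:Add3
cycle 5: stall // r0:Add2,r1:4,r2:9,r3:Add3
cycle 6: CDB Mul1=63; stall // r0:Add2,r1:4,r2:9,r3:Add3
cycle 7: stall // r0:Add2,r1:4,r2:9,r3:Add3
cycle 8: CDB Add1=67; issue SUB r3<-Add1 // r0:Add2,r1:4,r2:9,r3:Add1
cycle 9: - // r0:Add2,r1:4,r2:9,r3:Add1
cycle 10: CDB Add2=134 // r0:134,r1:4,r2:9,r3:Add1
cycle 11: CDB Add3=63 // r0:134,r1:4,r2:9,r3:Add1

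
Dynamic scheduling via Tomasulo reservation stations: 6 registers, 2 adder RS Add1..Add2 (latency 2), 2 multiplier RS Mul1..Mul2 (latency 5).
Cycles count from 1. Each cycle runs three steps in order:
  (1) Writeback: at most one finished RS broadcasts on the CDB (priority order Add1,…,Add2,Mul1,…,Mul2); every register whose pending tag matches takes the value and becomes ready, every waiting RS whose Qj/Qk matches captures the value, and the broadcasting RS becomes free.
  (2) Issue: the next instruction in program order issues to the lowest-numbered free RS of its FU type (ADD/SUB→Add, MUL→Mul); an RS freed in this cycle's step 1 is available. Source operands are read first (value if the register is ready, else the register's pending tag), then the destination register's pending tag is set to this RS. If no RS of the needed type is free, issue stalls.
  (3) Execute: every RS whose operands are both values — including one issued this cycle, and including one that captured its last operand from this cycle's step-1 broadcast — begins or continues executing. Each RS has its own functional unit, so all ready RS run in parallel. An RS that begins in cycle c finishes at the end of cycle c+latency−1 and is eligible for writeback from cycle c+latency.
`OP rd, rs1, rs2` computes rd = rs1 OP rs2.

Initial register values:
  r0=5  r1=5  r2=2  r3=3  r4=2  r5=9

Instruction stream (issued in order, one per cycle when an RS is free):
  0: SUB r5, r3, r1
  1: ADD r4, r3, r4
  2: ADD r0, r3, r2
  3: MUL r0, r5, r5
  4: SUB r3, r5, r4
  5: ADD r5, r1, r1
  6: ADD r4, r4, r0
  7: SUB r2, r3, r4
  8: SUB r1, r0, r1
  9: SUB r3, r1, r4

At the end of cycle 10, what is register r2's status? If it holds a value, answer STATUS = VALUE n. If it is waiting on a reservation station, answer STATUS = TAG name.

  c1: issue SUB r5<-Add1  regs: r0:5,r1:5,r2:2,r3:3,r4:2,r5:Add1
  c2: issue ADD r4<-Add2  regs: r0:5,r1:5,r2:2,r3:3,r4:Add2,r5:Add1
  c3: CDB Add1=-2; issue ADD r0<-Add1  regs: r0:Add1,r1:5,r2:2,r3:3,r4:Add2,r5:-2
  c4: CDB Add2=5; issue MUL r0<-Mul1  regs: r0:Mul1,r1:5,r2:2,r3:3,r4:5,r5:-2
  c5: CDB Add1=5; issue SUB r3<-Add1  regs: r0:Mul1,r1:5,r2:2,r3:Add1,r4:5,r5:-2
  c6: issue ADD r5<-Add2  regs: r0:Mul1,r1:5,r2:2,r3:Add1,r4:5,r5:Add2
  c7: CDB Add1=-7; issue ADD r4<-Add1  regs: r0:Mul1,r1:5,r2:2,r3:-7,r4:Add1,r5:Add2
  c8: CDB Add2=10; issue SUB r2<-Add2  regs: r0:Mul1,r1:5,r2:Add2,r3:-7,r4:Add1,r5:10
  c9: CDB Mul1=4; stall  regs: r0:4,r1:5,r2:Add2,r3:-7,r4:Add1,r5:10
  c10: stall  regs: r0:4,r1:5,r2:Add2,r3:-7,r4:Add1,r5:10

STATUS = TAG Add2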